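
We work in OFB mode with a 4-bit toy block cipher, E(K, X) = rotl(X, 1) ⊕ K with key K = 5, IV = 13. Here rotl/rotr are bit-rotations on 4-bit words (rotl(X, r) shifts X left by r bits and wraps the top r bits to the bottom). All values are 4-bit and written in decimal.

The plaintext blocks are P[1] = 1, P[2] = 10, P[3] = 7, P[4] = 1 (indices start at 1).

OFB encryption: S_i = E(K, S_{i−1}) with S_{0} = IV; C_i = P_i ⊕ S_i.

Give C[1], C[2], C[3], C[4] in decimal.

C[1] = 15, C[2] = 2, C[3] = 3, C[4] = 12

C[1]: S = E(K, 13) = 14; 1 ⊕ 14 = 15.
C[2]: S = E(K, 14) = 8; 10 ⊕ 8 = 2.
C[3]: S = E(K, 8) = 4; 7 ⊕ 4 = 3.
C[4]: S = E(K, 4) = 13; 1 ⊕ 13 = 12.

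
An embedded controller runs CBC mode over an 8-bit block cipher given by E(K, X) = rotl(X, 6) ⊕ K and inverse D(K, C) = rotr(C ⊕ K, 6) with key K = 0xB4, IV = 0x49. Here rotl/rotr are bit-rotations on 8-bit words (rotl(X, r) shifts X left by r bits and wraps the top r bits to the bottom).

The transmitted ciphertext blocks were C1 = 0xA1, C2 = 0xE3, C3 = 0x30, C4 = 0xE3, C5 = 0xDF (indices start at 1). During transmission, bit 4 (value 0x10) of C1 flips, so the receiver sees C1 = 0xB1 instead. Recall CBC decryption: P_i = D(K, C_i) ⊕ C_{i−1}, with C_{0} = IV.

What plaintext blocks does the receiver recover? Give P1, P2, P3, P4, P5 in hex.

P1 = 0x5D, P2 = 0xEC, P3 = 0xF1, P4 = 0x6D, P5 = 0x4E

Only C1 changed, to 0xB1. In CBC, a change in C_i garbles P_i and flips the same bit in P_{i+1}. Decrypting the received ciphertext:
P1: D(K, 0xB1) = 0x14; 0x14 ⊕ 0x49 = 0x5D.
P2: D(K, 0xE3) = 0x5D; 0x5D ⊕ 0xB1 = 0xEC.
P3: D(K, 0x30) = 0x12; 0x12 ⊕ 0xE3 = 0xF1.
P4: D(K, 0xE3) = 0x5D; 0x5D ⊕ 0x30 = 0x6D.
P5: D(K, 0xDF) = 0xAD; 0xAD ⊕ 0xE3 = 0x4E.
Blocks that differ from the original plaintext: P1, P2.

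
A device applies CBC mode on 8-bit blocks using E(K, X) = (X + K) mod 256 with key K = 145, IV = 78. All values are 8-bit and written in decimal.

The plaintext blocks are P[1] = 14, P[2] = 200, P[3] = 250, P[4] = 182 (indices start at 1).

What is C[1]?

CBC encryption: C_i = E(K, P_i ⊕ C_{i−1}), with C_{0} = IV.
C[1]: P[1] ⊕ 78 = 64; E(K, 64) = 209.

C[1] = 209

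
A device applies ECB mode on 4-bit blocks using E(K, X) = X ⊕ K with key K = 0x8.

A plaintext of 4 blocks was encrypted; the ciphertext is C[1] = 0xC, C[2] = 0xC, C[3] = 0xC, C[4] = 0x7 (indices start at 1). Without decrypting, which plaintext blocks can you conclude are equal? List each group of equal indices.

P[1] = P[2] = P[3]

ECB encrypts each block independently with the same key, so equal ciphertext blocks imply equal plaintext blocks.
C[1] = C[2] = C[3] = 0xC, so P[1] = P[2] = P[3].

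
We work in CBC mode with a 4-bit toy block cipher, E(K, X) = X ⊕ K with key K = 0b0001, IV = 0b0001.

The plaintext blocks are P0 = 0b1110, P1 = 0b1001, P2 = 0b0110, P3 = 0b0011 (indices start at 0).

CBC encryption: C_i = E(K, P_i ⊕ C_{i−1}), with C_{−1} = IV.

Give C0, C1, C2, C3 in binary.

C0: P0 ⊕ 0b0001 = 0b1111; E(K, 0b1111) = 0b1110.
C1: P1 ⊕ 0b1110 = 0b0111; E(K, 0b0111) = 0b0110.
C2: P2 ⊕ 0b0110 = 0b0000; E(K, 0b0000) = 0b0001.
C3: P3 ⊕ 0b0001 = 0b0010; E(K, 0b0010) = 0b0011.

C0 = 0b1110, C1 = 0b0110, C2 = 0b0001, C3 = 0b0011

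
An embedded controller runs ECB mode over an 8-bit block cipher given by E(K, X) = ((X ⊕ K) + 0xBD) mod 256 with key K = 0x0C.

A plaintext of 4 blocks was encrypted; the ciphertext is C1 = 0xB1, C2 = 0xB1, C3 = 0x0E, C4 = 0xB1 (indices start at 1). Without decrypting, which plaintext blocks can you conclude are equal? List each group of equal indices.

ECB encrypts each block independently with the same key, so equal ciphertext blocks imply equal plaintext blocks.
C1 = C2 = C4 = 0xB1, so P1 = P2 = P4.

P1 = P2 = P4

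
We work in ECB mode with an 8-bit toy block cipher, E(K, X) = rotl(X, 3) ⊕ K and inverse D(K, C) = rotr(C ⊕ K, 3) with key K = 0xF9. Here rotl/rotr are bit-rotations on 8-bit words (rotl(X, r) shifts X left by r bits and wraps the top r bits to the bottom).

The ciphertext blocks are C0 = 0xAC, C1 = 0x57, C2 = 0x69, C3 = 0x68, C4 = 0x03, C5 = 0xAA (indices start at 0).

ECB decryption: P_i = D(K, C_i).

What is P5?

P5: D(K, 0xAA) = 0x6A.

P5 = 0x6A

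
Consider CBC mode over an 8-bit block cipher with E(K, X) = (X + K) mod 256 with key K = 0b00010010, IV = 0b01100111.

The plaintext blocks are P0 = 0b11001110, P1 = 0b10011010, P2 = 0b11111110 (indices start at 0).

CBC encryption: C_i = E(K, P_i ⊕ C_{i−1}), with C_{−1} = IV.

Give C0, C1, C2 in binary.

C0: P0 ⊕ 0b01100111 = 0b10101001; E(K, 0b10101001) = 0b10111011.
C1: P1 ⊕ 0b10111011 = 0b00100001; E(K, 0b00100001) = 0b00110011.
C2: P2 ⊕ 0b00110011 = 0b11001101; E(K, 0b11001101) = 0b11011111.

C0 = 0b10111011, C1 = 0b00110011, C2 = 0b11011111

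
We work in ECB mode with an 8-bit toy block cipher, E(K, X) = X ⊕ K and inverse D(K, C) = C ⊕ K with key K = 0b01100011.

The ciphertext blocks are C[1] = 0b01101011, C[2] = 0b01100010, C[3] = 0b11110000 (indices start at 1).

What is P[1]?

ECB decryption: P_i = D(K, C_i).
P[1]: D(K, 0b01101011) = 0b00001000.

P[1] = 0b00001000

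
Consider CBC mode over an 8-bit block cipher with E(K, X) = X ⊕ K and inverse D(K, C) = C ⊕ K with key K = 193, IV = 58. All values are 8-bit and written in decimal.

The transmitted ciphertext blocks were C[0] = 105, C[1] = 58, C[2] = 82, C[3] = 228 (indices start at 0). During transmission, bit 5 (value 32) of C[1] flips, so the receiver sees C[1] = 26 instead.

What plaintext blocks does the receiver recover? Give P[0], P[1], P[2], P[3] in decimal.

P[0] = 146, P[1] = 178, P[2] = 137, P[3] = 119

CBC decryption: P_i = D(K, C_i) ⊕ C_{i−1}, with C_{−1} = IV.
Only C[1] changed, to 26. In CBC, a change in C_i garbles P_i and flips the same bit in P_{i+1}. Decrypting the received ciphertext:
P[0]: D(K, 105) = 168; 168 ⊕ 58 = 146.
P[1]: D(K, 26) = 219; 219 ⊕ 105 = 178.
P[2]: D(K, 82) = 147; 147 ⊕ 26 = 137.
P[3]: D(K, 228) = 37; 37 ⊕ 82 = 119.
Blocks that differ from the original plaintext: P[1], P[2].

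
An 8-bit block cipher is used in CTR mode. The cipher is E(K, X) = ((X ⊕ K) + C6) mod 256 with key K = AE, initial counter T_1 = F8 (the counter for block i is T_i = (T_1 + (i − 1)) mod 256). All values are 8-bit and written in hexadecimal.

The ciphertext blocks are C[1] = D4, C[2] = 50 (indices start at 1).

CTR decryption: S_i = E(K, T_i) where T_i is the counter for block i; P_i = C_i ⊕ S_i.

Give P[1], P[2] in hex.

P[1]: T = F8, S = E(K, T) = 1C; D4 ⊕ 1C = C8.
P[2]: T = F9, S = E(K, T) = 1D; 50 ⊕ 1D = 4D.

P[1] = C8, P[2] = 4D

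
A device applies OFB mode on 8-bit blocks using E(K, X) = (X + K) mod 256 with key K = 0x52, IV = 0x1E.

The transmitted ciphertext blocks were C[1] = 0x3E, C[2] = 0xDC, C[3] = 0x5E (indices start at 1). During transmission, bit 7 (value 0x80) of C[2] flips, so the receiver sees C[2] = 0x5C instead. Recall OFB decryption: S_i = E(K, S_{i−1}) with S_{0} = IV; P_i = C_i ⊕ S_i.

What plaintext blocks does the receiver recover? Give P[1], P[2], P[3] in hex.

Only C[2] changed, to 0x5C. In OFB, a change in C_i flips the same bit in P_i only; the keystream is unaffected. Decrypting the received ciphertext:
P[1]: S = E(K, 0x1E) = 0x70; 0x3E ⊕ 0x70 = 0x4E.
P[2]: S = E(K, 0x70) = 0xC2; 0x5C ⊕ 0xC2 = 0x9E.
P[3]: S = E(K, 0xC2) = 0x14; 0x5E ⊕ 0x14 = 0x4A.
Blocks that differ from the original plaintext: P[2].

P[1] = 0x4E, P[2] = 0x9E, P[3] = 0x4A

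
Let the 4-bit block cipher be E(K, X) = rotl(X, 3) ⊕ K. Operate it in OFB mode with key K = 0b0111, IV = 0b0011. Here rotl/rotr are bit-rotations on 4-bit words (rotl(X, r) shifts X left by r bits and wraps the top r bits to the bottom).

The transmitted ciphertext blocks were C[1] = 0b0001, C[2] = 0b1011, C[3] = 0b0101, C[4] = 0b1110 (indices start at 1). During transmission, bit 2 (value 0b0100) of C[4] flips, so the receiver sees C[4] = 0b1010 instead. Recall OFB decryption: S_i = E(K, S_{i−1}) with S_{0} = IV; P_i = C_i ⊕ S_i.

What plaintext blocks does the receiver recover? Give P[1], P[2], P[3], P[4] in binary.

P[1] = 0b1111, P[2] = 0b1011, P[3] = 0b0010, P[4] = 0b0110

Only C[4] changed, to 0b1010. In OFB, a change in C_i flips the same bit in P_i only; the keystream is unaffected. Decrypting the received ciphertext:
P[1]: S = E(K, 0b0011) = 0b1110; 0b0001 ⊕ 0b1110 = 0b1111.
P[2]: S = E(K, 0b1110) = 0b0000; 0b1011 ⊕ 0b0000 = 0b1011.
P[3]: S = E(K, 0b0000) = 0b0111; 0b0101 ⊕ 0b0111 = 0b0010.
P[4]: S = E(K, 0b0111) = 0b1100; 0b1010 ⊕ 0b1100 = 0b0110.
Blocks that differ from the original plaintext: P[4].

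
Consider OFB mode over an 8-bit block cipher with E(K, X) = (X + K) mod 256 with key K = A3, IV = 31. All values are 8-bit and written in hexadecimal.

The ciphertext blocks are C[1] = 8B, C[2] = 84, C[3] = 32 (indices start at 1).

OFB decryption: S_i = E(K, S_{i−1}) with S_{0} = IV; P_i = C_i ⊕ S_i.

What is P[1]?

P[1]: S = E(K, 31) = D4; 8B ⊕ D4 = 5F.

P[1] = 5F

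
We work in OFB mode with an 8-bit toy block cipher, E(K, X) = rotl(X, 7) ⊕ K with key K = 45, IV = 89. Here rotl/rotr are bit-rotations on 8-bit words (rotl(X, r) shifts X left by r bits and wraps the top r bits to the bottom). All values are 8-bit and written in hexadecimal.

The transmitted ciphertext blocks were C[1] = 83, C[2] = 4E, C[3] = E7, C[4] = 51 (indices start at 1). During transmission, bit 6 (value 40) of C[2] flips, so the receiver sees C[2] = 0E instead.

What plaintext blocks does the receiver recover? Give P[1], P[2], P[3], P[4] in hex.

OFB decryption: S_i = E(K, S_{i−1}) with S_{0} = IV; P_i = C_i ⊕ S_i.
Only C[2] changed, to 0E. In OFB, a change in C_i flips the same bit in P_i only; the keystream is unaffected. Decrypting the received ciphertext:
P[1]: S = E(K, 89) = 81; 83 ⊕ 81 = 02.
P[2]: S = E(K, 81) = 85; 0E ⊕ 85 = 8B.
P[3]: S = E(K, 85) = 87; E7 ⊕ 87 = 60.
P[4]: S = E(K, 87) = 86; 51 ⊕ 86 = D7.
Blocks that differ from the original plaintext: P[2].

P[1] = 02, P[2] = 8B, P[3] = 60, P[4] = D7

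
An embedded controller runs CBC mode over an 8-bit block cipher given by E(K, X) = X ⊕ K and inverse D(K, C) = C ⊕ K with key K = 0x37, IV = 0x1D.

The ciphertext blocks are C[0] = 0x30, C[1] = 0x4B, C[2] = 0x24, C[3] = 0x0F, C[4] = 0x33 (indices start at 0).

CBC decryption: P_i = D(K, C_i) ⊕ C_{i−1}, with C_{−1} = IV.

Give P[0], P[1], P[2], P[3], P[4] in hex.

P[0] = 0x1A, P[1] = 0x4C, P[2] = 0x58, P[3] = 0x1C, P[4] = 0x0B

P[0]: D(K, 0x30) = 0x07; 0x07 ⊕ 0x1D = 0x1A.
P[1]: D(K, 0x4B) = 0x7C; 0x7C ⊕ 0x30 = 0x4C.
P[2]: D(K, 0x24) = 0x13; 0x13 ⊕ 0x4B = 0x58.
P[3]: D(K, 0x0F) = 0x38; 0x38 ⊕ 0x24 = 0x1C.
P[4]: D(K, 0x33) = 0x04; 0x04 ⊕ 0x0F = 0x0B.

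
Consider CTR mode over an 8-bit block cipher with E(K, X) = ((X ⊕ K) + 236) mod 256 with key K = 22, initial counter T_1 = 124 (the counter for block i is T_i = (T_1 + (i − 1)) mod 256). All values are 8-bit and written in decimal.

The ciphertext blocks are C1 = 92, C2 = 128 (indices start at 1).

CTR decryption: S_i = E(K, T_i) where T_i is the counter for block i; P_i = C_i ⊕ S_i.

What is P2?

P2 = 215

P2: T = 125, S = E(K, T) = 87; 128 ⊕ 87 = 215.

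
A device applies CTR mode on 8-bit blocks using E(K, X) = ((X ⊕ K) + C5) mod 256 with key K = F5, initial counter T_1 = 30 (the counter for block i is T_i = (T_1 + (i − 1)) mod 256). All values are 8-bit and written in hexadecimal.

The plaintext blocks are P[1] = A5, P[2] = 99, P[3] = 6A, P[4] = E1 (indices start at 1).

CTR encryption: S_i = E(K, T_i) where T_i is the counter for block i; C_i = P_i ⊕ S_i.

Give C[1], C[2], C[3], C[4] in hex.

C[1] = 2F, C[2] = 10, C[3] = E6, C[4] = 6A

C[1]: T = 30, S = E(K, T) = 8A; A5 ⊕ 8A = 2F.
C[2]: T = 31, S = E(K, T) = 89; 99 ⊕ 89 = 10.
C[3]: T = 32, S = E(K, T) = 8C; 6A ⊕ 8C = E6.
C[4]: T = 33, S = E(K, T) = 8B; E1 ⊕ 8B = 6A.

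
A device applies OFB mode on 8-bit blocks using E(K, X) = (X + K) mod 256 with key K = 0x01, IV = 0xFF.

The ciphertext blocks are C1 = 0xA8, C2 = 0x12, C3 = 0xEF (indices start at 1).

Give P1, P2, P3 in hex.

OFB decryption: S_i = E(K, S_{i−1}) with S_{0} = IV; P_i = C_i ⊕ S_i.
P1: S = E(K, 0xFF) = 0x00; 0xA8 ⊕ 0x00 = 0xA8.
P2: S = E(K, 0x00) = 0x01; 0x12 ⊕ 0x01 = 0x13.
P3: S = E(K, 0x01) = 0x02; 0xEF ⊕ 0x02 = 0xED.

P1 = 0xA8, P2 = 0x13, P3 = 0xED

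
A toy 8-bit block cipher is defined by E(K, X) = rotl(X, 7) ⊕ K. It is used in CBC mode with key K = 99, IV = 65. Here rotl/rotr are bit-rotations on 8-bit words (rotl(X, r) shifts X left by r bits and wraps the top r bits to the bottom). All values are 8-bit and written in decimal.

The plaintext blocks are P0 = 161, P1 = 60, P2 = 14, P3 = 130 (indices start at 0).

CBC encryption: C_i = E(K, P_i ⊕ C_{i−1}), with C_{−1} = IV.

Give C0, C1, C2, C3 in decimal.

C0 = 19, C1 = 244, C2 = 30, C3 = 45

C0: P0 ⊕ 65 = 224; E(K, 224) = 19.
C1: P1 ⊕ 19 = 47; E(K, 47) = 244.
C2: P2 ⊕ 244 = 250; E(K, 250) = 30.
C3: P3 ⊕ 30 = 156; E(K, 156) = 45.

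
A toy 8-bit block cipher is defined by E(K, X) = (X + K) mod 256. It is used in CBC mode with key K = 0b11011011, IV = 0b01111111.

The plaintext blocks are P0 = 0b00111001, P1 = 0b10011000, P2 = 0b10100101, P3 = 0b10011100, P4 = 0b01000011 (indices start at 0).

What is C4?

CBC encryption: C_i = E(K, P_i ⊕ C_{i−1}), with C_{−1} = IV.
C0: P0 ⊕ 0b01111111 = 0b01000110; E(K, 0b01000110) = 0b00100001.
C1: P1 ⊕ 0b00100001 = 0b10111001; E(K, 0b10111001) = 0b10010100.
C2: P2 ⊕ 0b10010100 = 0b00110001; E(K, 0b00110001) = 0b00001100.
C3: P3 ⊕ 0b00001100 = 0b10010000; E(K, 0b10010000) = 0b01101011.
C4: P4 ⊕ 0b01101011 = 0b00101000; E(K, 0b00101000) = 0b00000011.

C4 = 0b00000011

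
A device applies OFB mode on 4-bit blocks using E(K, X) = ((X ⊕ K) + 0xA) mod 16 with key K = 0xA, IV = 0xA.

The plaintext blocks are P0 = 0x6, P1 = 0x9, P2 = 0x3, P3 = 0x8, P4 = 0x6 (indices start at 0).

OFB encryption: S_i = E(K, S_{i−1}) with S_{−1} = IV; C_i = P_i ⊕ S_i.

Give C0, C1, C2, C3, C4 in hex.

C0: S = E(K, 0xA) = 0xA; 0x6 ⊕ 0xA = 0xC.
C1: S = E(K, 0xA) = 0xA; 0x9 ⊕ 0xA = 0x3.
C2: S = E(K, 0xA) = 0xA; 0x3 ⊕ 0xA = 0x9.
C3: S = E(K, 0xA) = 0xA; 0x8 ⊕ 0xA = 0x2.
C4: S = E(K, 0xA) = 0xA; 0x6 ⊕ 0xA = 0xC.

C0 = 0xC, C1 = 0x3, C2 = 0x9, C3 = 0x2, C4 = 0xC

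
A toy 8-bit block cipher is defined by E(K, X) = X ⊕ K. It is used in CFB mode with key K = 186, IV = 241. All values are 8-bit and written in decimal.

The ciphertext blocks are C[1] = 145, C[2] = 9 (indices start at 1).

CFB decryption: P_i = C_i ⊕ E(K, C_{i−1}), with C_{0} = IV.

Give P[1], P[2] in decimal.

P[1]: E(K, 241) = 75; 145 ⊕ 75 = 218.
P[2]: E(K, 145) = 43; 9 ⊕ 43 = 34.

P[1] = 218, P[2] = 34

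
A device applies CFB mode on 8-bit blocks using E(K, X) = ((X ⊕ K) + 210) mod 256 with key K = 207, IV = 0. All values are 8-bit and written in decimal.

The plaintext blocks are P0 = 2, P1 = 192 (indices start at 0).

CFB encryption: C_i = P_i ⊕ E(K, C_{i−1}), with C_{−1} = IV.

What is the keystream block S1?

62

C0: E(K, 0) = 161; 2 ⊕ 161 = 163.
C1: E(K, 163) = 62; 192 ⊕ 62 = 254.
So S1 = 62.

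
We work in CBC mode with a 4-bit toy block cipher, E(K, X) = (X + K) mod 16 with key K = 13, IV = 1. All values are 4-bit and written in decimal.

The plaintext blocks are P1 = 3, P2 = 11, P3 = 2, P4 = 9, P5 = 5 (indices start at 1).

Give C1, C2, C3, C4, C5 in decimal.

C1 = 15, C2 = 1, C3 = 0, C4 = 6, C5 = 0

CBC encryption: C_i = E(K, P_i ⊕ C_{i−1}), with C_{0} = IV.
C1: P1 ⊕ 1 = 2; E(K, 2) = 15.
C2: P2 ⊕ 15 = 4; E(K, 4) = 1.
C3: P3 ⊕ 1 = 3; E(K, 3) = 0.
C4: P4 ⊕ 0 = 9; E(K, 9) = 6.
C5: P5 ⊕ 6 = 3; E(K, 3) = 0.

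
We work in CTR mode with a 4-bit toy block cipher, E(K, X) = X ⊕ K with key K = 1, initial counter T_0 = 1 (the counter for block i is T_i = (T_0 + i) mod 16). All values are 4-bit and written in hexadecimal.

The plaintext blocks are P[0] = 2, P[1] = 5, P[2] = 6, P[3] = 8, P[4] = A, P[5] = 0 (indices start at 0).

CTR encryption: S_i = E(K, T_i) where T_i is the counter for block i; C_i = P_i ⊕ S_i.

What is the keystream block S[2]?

2

C[0]: T = 1, S = E(K, T) = 0; 2 ⊕ 0 = 2.
C[1]: T = 2, S = E(K, T) = 3; 5 ⊕ 3 = 6.
C[2]: T = 3, S = E(K, T) = 2; 6 ⊕ 2 = 4.
So S[2] = 2.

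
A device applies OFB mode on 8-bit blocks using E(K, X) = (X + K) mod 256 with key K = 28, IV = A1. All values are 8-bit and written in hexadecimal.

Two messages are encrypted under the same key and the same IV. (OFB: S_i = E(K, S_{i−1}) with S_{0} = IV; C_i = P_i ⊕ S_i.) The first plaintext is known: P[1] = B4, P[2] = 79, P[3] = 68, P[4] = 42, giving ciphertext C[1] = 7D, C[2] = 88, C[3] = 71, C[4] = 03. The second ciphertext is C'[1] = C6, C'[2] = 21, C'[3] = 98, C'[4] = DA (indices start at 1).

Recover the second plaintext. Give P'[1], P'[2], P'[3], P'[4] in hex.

In OFB with a reused IV, both messages share the same keystream S_i, so C_i ⊕ C'_i = P_i ⊕ P'_i and thus P'_i = P_i ⊕ C_i ⊕ C'_i.
P'[1]: B4 ⊕ 7D ⊕ C6 = 0F.
P'[2]: 79 ⊕ 88 ⊕ 21 = D0.
P'[3]: 68 ⊕ 71 ⊕ 98 = 81.
P'[4]: 42 ⊕ 03 ⊕ DA = 9B.

P'[1] = 0F, P'[2] = D0, P'[3] = 81, P'[4] = 9B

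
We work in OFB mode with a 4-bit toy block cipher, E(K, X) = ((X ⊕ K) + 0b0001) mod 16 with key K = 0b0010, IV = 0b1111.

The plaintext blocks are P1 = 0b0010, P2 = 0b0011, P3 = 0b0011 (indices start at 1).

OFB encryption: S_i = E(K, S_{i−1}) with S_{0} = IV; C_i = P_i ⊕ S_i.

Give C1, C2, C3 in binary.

C1 = 0b1100, C2 = 0b1110, C3 = 0b0011

C1: S = E(K, 0b1111) = 0b1110; 0b0010 ⊕ 0b1110 = 0b1100.
C2: S = E(K, 0b1110) = 0b1101; 0b0011 ⊕ 0b1101 = 0b1110.
C3: S = E(K, 0b1101) = 0b0000; 0b0011 ⊕ 0b0000 = 0b0011.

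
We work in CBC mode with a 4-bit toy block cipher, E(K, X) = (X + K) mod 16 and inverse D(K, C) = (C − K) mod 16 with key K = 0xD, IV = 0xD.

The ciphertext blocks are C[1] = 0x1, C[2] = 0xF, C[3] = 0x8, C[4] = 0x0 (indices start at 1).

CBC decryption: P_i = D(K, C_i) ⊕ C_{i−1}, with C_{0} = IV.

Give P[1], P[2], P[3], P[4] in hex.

P[1]: D(K, 0x1) = 0x4; 0x4 ⊕ 0xD = 0x9.
P[2]: D(K, 0xF) = 0x2; 0x2 ⊕ 0x1 = 0x3.
P[3]: D(K, 0x8) = 0xB; 0xB ⊕ 0xF = 0x4.
P[4]: D(K, 0x0) = 0x3; 0x3 ⊕ 0x8 = 0xB.

P[1] = 0x9, P[2] = 0x3, P[3] = 0x4, P[4] = 0xB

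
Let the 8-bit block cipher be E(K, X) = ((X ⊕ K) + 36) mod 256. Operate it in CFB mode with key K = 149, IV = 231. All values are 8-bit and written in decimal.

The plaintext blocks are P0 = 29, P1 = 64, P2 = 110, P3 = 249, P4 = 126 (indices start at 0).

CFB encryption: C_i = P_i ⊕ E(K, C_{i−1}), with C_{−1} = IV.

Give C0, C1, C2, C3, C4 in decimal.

C0 = 139, C1 = 2, C2 = 213, C3 = 157, C4 = 82

C0: E(K, 231) = 150; 29 ⊕ 150 = 139.
C1: E(K, 139) = 66; 64 ⊕ 66 = 2.
C2: E(K, 2) = 187; 110 ⊕ 187 = 213.
C3: E(K, 213) = 100; 249 ⊕ 100 = 157.
C4: E(K, 157) = 44; 126 ⊕ 44 = 82.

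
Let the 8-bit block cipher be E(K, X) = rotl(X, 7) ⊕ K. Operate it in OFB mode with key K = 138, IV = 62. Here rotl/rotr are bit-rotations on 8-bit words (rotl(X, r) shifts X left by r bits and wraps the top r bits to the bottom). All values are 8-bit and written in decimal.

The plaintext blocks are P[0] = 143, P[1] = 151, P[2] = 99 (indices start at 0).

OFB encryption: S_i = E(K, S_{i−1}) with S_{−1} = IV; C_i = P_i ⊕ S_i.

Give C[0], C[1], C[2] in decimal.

C[0]: S = E(K, 62) = 149; 143 ⊕ 149 = 26.
C[1]: S = E(K, 149) = 64; 151 ⊕ 64 = 215.
C[2]: S = E(K, 64) = 170; 99 ⊕ 170 = 201.

C[0] = 26, C[1] = 215, C[2] = 201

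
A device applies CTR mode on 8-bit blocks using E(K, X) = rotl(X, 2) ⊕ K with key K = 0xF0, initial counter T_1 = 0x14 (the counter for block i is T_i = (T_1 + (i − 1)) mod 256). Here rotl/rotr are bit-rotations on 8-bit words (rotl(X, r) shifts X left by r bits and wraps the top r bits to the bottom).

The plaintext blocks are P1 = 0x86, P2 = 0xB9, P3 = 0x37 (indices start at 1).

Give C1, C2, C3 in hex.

C1 = 0x26, C2 = 0x1D, C3 = 0x9F

CTR encryption: S_i = E(K, T_i) where T_i is the counter for block i; C_i = P_i ⊕ S_i.
C1: T = 0x14, S = E(K, T) = 0xA0; 0x86 ⊕ 0xA0 = 0x26.
C2: T = 0x15, S = E(K, T) = 0xA4; 0xB9 ⊕ 0xA4 = 0x1D.
C3: T = 0x16, S = E(K, T) = 0xA8; 0x37 ⊕ 0xA8 = 0x9F.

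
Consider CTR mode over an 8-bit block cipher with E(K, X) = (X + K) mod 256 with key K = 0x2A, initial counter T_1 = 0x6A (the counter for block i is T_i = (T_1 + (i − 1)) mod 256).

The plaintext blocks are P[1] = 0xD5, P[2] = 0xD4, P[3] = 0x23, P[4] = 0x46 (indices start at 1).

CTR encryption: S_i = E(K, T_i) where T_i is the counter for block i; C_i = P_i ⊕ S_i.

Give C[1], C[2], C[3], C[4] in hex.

C[1] = 0x41, C[2] = 0x41, C[3] = 0xB5, C[4] = 0xD1

C[1]: T = 0x6A, S = E(K, T) = 0x94; 0xD5 ⊕ 0x94 = 0x41.
C[2]: T = 0x6B, S = E(K, T) = 0x95; 0xD4 ⊕ 0x95 = 0x41.
C[3]: T = 0x6C, S = E(K, T) = 0x96; 0x23 ⊕ 0x96 = 0xB5.
C[4]: T = 0x6D, S = E(K, T) = 0x97; 0x46 ⊕ 0x97 = 0xD1.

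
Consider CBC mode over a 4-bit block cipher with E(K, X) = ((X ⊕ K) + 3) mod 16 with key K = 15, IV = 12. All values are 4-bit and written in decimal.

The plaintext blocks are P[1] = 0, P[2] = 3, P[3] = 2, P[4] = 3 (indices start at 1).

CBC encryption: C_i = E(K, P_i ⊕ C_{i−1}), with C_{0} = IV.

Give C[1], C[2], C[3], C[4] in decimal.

C[1]: P[1] ⊕ 12 = 12; E(K, 12) = 6.
C[2]: P[2] ⊕ 6 = 5; E(K, 5) = 13.
C[3]: P[3] ⊕ 13 = 15; E(K, 15) = 3.
C[4]: P[4] ⊕ 3 = 0; E(K, 0) = 2.

C[1] = 6, C[2] = 13, C[3] = 3, C[4] = 2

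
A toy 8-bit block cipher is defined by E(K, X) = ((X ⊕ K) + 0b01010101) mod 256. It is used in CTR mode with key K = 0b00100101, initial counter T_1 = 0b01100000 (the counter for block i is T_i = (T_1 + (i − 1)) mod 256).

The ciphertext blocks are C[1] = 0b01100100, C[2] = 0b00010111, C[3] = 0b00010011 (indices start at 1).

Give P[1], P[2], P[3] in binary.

CTR decryption: S_i = E(K, T_i) where T_i is the counter for block i; P_i = C_i ⊕ S_i.
P[1]: T = 0b01100000, S = E(K, T) = 0b10011010; 0b01100100 ⊕ 0b10011010 = 0b11111110.
P[2]: T = 0b01100001, S = E(K, T) = 0b10011001; 0b00010111 ⊕ 0b10011001 = 0b10001110.
P[3]: T = 0b01100010, S = E(K, T) = 0b10011100; 0b00010011 ⊕ 0b10011100 = 0b10001111.

P[1] = 0b11111110, P[2] = 0b10001110, P[3] = 0b10001111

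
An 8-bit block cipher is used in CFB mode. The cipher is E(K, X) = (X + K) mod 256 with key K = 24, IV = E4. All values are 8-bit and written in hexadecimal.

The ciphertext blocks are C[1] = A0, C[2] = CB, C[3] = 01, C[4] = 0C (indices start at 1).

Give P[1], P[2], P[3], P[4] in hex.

CFB decryption: P_i = C_i ⊕ E(K, C_{i−1}), with C_{0} = IV.
P[1]: E(K, E4) = 08; A0 ⊕ 08 = A8.
P[2]: E(K, A0) = C4; CB ⊕ C4 = 0F.
P[3]: E(K, CB) = EF; 01 ⊕ EF = EE.
P[4]: E(K, 01) = 25; 0C ⊕ 25 = 29.

P[1] = A8, P[2] = 0F, P[3] = EE, P[4] = 29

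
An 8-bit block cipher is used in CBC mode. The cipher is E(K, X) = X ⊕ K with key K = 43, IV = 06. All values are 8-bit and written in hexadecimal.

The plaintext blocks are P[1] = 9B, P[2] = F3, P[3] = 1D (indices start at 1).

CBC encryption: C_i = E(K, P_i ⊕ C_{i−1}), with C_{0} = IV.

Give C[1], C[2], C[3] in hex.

C[1]: P[1] ⊕ 06 = 9D; E(K, 9D) = DE.
C[2]: P[2] ⊕ DE = 2D; E(K, 2D) = 6E.
C[3]: P[3] ⊕ 6E = 73; E(K, 73) = 30.

C[1] = DE, C[2] = 6E, C[3] = 30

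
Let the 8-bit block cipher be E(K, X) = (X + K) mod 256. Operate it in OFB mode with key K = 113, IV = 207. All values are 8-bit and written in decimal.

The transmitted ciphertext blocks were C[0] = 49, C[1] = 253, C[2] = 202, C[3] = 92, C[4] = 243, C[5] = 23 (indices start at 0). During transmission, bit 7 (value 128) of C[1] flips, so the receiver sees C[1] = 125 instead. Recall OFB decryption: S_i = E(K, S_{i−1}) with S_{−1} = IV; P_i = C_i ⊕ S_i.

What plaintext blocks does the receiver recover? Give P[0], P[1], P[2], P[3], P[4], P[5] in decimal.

Only C[1] changed, to 125. In OFB, a change in C_i flips the same bit in P_i only; the keystream is unaffected. Decrypting the received ciphertext:
P[0]: S = E(K, 207) = 64; 49 ⊕ 64 = 113.
P[1]: S = E(K, 64) = 177; 125 ⊕ 177 = 204.
P[2]: S = E(K, 177) = 34; 202 ⊕ 34 = 232.
P[3]: S = E(K, 34) = 147; 92 ⊕ 147 = 207.
P[4]: S = E(K, 147) = 4; 243 ⊕ 4 = 247.
P[5]: S = E(K, 4) = 117; 23 ⊕ 117 = 98.
Blocks that differ from the original plaintext: P[1].

P[0] = 113, P[1] = 204, P[2] = 232, P[3] = 207, P[4] = 247, P[5] = 98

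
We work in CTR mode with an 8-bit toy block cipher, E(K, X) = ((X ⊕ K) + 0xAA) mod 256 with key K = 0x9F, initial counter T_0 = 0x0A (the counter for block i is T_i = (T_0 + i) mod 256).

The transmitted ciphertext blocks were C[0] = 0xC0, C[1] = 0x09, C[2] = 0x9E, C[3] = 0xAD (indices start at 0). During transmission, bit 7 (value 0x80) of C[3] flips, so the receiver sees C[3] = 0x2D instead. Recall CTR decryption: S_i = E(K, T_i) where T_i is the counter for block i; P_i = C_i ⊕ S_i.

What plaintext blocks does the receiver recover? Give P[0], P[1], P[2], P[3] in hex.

Only C[3] changed, to 0x2D. In CTR, a change in C_i flips the same bit in P_i only; the keystream is unaffected. Decrypting the received ciphertext:
P[0]: T = 0x0A, S = E(K, T) = 0x3F; 0xC0 ⊕ 0x3F = 0xFF.
P[1]: T = 0x0B, S = E(K, T) = 0x3E; 0x09 ⊕ 0x3E = 0x37.
P[2]: T = 0x0C, S = E(K, T) = 0x3D; 0x9E ⊕ 0x3D = 0xA3.
P[3]: T = 0x0D, S = E(K, T) = 0x3C; 0x2D ⊕ 0x3C = 0x11.
Blocks that differ from the original plaintext: P[3].

P[0] = 0xFF, P[1] = 0x37, P[2] = 0xA3, P[3] = 0x11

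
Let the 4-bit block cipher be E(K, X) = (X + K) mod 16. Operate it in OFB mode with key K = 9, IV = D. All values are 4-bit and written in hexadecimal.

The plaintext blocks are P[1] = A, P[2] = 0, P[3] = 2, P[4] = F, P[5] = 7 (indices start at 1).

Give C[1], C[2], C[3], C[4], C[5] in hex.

OFB encryption: S_i = E(K, S_{i−1}) with S_{0} = IV; C_i = P_i ⊕ S_i.
C[1]: S = E(K, D) = 6; A ⊕ 6 = C.
C[2]: S = E(K, 6) = F; 0 ⊕ F = F.
C[3]: S = E(K, F) = 8; 2 ⊕ 8 = A.
C[4]: S = E(K, 8) = 1; F ⊕ 1 = E.
C[5]: S = E(K, 1) = A; 7 ⊕ A = D.

C[1] = C, C[2] = F, C[3] = A, C[4] = E, C[5] = D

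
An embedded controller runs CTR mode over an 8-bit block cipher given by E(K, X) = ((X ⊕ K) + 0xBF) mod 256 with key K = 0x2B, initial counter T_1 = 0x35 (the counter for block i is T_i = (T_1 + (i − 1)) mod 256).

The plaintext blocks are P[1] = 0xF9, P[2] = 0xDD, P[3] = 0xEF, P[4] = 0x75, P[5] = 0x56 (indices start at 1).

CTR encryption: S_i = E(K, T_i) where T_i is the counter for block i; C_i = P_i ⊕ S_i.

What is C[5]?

C[5] = 0x87

C[1]: T = 0x35, S = E(K, T) = 0xDD; 0xF9 ⊕ 0xDD = 0x24.
C[2]: T = 0x36, S = E(K, T) = 0xDC; 0xDD ⊕ 0xDC = 0x01.
C[3]: T = 0x37, S = E(K, T) = 0xDB; 0xEF ⊕ 0xDB = 0x34.
C[4]: T = 0x38, S = E(K, T) = 0xD2; 0x75 ⊕ 0xD2 = 0xA7.
C[5]: T = 0x39, S = E(K, T) = 0xD1; 0x56 ⊕ 0xD1 = 0x87.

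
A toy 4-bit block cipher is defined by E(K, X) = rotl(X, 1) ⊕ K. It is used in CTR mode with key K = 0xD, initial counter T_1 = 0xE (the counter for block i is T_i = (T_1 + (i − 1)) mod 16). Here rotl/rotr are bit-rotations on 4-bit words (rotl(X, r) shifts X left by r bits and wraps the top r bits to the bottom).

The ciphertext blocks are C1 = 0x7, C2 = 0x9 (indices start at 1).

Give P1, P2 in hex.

P1 = 0x7, P2 = 0xB

CTR decryption: S_i = E(K, T_i) where T_i is the counter for block i; P_i = C_i ⊕ S_i.
P1: T = 0xE, S = E(K, T) = 0x0; 0x7 ⊕ 0x0 = 0x7.
P2: T = 0xF, S = E(K, T) = 0x2; 0x9 ⊕ 0x2 = 0xB.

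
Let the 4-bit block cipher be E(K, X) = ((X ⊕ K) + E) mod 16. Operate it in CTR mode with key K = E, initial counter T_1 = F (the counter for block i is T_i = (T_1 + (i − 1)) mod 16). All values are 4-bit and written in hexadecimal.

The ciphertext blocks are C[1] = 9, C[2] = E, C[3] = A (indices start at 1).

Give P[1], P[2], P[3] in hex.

P[1] = 6, P[2] = 2, P[3] = 7

CTR decryption: S_i = E(K, T_i) where T_i is the counter for block i; P_i = C_i ⊕ S_i.
P[1]: T = F, S = E(K, T) = F; 9 ⊕ F = 6.
P[2]: T = 0, S = E(K, T) = C; E ⊕ C = 2.
P[3]: T = 1, S = E(K, T) = D; A ⊕ D = 7.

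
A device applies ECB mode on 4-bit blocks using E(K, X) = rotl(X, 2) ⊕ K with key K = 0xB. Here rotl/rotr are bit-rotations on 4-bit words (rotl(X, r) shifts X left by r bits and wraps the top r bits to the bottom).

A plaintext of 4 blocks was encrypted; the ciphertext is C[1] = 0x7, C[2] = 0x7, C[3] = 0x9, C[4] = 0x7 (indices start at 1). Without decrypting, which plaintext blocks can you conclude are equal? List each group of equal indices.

ECB encrypts each block independently with the same key, so equal ciphertext blocks imply equal plaintext blocks.
C[1] = C[2] = C[4] = 0x7, so P[1] = P[2] = P[4].

P[1] = P[2] = P[4]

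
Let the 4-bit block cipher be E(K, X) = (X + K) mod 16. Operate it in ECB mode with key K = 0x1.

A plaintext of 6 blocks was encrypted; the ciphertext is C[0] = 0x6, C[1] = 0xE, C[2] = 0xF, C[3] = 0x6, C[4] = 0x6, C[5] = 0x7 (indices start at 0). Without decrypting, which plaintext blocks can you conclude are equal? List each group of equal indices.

ECB encrypts each block independently with the same key, so equal ciphertext blocks imply equal plaintext blocks.
C[0] = C[3] = C[4] = 0x6, so P[0] = P[3] = P[4].

P[0] = P[3] = P[4]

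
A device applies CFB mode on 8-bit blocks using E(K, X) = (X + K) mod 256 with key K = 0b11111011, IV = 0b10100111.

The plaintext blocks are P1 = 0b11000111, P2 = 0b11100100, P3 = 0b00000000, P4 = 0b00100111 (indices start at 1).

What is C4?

CFB encryption: C_i = P_i ⊕ E(K, C_{i−1}), with C_{0} = IV.
C1: E(K, 0b10100111) = 0b10100010; 0b11000111 ⊕ 0b10100010 = 0b01100101.
C2: E(K, 0b01100101) = 0b01100000; 0b11100100 ⊕ 0b01100000 = 0b10000100.
C3: E(K, 0b10000100) = 0b01111111; 0b00000000 ⊕ 0b01111111 = 0b01111111.
C4: E(K, 0b01111111) = 0b01111010; 0b00100111 ⊕ 0b01111010 = 0b01011101.

C4 = 0b01011101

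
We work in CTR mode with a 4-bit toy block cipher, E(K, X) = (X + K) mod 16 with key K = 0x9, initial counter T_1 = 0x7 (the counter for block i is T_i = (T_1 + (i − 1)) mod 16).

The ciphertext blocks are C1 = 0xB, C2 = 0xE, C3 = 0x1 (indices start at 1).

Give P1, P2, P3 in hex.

P1 = 0xB, P2 = 0xF, P3 = 0x3

CTR decryption: S_i = E(K, T_i) where T_i is the counter for block i; P_i = C_i ⊕ S_i.
P1: T = 0x7, S = E(K, T) = 0x0; 0xB ⊕ 0x0 = 0xB.
P2: T = 0x8, S = E(K, T) = 0x1; 0xE ⊕ 0x1 = 0xF.
P3: T = 0x9, S = E(K, T) = 0x2; 0x1 ⊕ 0x2 = 0x3.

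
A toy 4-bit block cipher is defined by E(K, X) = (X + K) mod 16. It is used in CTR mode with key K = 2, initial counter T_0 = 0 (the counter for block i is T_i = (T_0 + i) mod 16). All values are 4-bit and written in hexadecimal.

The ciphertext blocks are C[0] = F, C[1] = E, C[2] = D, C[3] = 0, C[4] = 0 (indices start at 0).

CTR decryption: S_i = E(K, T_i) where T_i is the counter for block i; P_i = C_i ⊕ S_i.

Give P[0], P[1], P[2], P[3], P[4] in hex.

P[0] = D, P[1] = D, P[2] = 9, P[3] = 5, P[4] = 6

P[0]: T = 0, S = E(K, T) = 2; F ⊕ 2 = D.
P[1]: T = 1, S = E(K, T) = 3; E ⊕ 3 = D.
P[2]: T = 2, S = E(K, T) = 4; D ⊕ 4 = 9.
P[3]: T = 3, S = E(K, T) = 5; 0 ⊕ 5 = 5.
P[4]: T = 4, S = E(K, T) = 6; 0 ⊕ 6 = 6.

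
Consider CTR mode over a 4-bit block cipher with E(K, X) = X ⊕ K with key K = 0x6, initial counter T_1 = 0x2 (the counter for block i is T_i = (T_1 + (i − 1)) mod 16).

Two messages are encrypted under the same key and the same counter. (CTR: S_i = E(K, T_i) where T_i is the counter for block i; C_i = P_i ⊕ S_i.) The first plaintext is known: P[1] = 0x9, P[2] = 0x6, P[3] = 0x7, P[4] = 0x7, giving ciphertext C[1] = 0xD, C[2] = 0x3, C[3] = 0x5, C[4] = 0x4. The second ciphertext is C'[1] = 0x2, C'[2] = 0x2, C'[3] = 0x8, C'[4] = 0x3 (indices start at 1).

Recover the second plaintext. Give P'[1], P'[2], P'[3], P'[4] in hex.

In CTR with a reused counter, both messages share the same keystream S_i, so C_i ⊕ C'_i = P_i ⊕ P'_i and thus P'_i = P_i ⊕ C_i ⊕ C'_i.
P'[1]: 0x9 ⊕ 0xD ⊕ 0x2 = 0x6.
P'[2]: 0x6 ⊕ 0x3 ⊕ 0x2 = 0x7.
P'[3]: 0x7 ⊕ 0x5 ⊕ 0x8 = 0xA.
P'[4]: 0x7 ⊕ 0x4 ⊕ 0x3 = 0x0.

P'[1] = 0x6, P'[2] = 0x7, P'[3] = 0xA, P'[4] = 0x0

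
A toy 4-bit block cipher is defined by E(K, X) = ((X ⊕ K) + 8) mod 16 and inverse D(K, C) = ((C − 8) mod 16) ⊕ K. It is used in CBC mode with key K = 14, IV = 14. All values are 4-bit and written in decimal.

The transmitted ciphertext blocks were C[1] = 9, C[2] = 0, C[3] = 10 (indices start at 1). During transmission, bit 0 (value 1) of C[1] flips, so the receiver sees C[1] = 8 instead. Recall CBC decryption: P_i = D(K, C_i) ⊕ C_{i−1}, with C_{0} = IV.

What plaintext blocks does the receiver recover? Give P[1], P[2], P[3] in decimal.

Only C[1] changed, to 8. In CBC, a change in C_i garbles P_i and flips the same bit in P_{i+1}. Decrypting the received ciphertext:
P[1]: D(K, 8) = 14; 14 ⊕ 14 = 0.
P[2]: D(K, 0) = 6; 6 ⊕ 8 = 14.
P[3]: D(K, 10) = 12; 12 ⊕ 0 = 12.
Blocks that differ from the original plaintext: P[1], P[2].

P[1] = 0, P[2] = 14, P[3] = 12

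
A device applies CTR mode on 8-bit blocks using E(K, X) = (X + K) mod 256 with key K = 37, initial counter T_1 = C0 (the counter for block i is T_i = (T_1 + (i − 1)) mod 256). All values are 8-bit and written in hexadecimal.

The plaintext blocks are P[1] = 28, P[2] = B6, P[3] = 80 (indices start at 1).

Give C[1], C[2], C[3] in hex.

C[1] = DF, C[2] = 4E, C[3] = 79

CTR encryption: S_i = E(K, T_i) where T_i is the counter for block i; C_i = P_i ⊕ S_i.
C[1]: T = C0, S = E(K, T) = F7; 28 ⊕ F7 = DF.
C[2]: T = C1, S = E(K, T) = F8; B6 ⊕ F8 = 4E.
C[3]: T = C2, S = E(K, T) = F9; 80 ⊕ F9 = 79.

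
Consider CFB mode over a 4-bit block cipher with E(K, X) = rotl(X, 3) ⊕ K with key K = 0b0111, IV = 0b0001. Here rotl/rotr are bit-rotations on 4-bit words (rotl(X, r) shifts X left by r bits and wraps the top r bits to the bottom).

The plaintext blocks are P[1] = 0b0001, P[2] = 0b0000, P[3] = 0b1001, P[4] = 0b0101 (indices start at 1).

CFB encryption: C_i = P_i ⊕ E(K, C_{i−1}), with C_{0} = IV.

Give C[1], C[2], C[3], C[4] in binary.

C[1] = 0b1110, C[2] = 0b0000, C[3] = 0b1110, C[4] = 0b0101

C[1]: E(K, 0b0001) = 0b1111; 0b0001 ⊕ 0b1111 = 0b1110.
C[2]: E(K, 0b1110) = 0b0000; 0b0000 ⊕ 0b0000 = 0b0000.
C[3]: E(K, 0b0000) = 0b0111; 0b1001 ⊕ 0b0111 = 0b1110.
C[4]: E(K, 0b1110) = 0b0000; 0b0101 ⊕ 0b0000 = 0b0101.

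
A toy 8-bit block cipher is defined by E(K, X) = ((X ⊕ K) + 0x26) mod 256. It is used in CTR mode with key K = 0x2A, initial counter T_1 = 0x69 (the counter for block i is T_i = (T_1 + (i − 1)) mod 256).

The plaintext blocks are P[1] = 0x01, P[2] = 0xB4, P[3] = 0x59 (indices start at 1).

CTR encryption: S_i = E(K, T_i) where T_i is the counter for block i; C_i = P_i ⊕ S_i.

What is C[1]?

C[1] = 0x68

C[1]: T = 0x69, S = E(K, T) = 0x69; 0x01 ⊕ 0x69 = 0x68.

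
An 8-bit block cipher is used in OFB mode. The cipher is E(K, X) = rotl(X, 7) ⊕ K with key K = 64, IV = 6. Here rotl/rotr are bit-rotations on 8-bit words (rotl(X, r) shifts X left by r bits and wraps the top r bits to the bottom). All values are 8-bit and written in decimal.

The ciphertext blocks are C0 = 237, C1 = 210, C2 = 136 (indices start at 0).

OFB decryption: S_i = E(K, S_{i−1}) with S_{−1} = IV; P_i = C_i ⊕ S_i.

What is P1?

P1 = 51

P0: S = E(K, 6) = 67; 237 ⊕ 67 = 174.
P1: S = E(K, 67) = 225; 210 ⊕ 225 = 51.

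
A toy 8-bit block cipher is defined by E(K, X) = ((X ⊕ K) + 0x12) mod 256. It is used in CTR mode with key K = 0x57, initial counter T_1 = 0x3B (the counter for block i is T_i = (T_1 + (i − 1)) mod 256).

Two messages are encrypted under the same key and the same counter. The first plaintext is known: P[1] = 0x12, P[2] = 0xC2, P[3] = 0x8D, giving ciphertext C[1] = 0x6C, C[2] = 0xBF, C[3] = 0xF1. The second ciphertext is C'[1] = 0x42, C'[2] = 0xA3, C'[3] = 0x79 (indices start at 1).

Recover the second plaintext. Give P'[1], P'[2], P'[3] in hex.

In CTR with a reused counter, both messages share the same keystream S_i, so C_i ⊕ C'_i = P_i ⊕ P'_i and thus P'_i = P_i ⊕ C_i ⊕ C'_i.
P'[1]: 0x12 ⊕ 0x6C ⊕ 0x42 = 0x3C.
P'[2]: 0xC2 ⊕ 0xBF ⊕ 0xA3 = 0xDE.
P'[3]: 0x8D ⊕ 0xF1 ⊕ 0x79 = 0x05.

P'[1] = 0x3C, P'[2] = 0xDE, P'[3] = 0x05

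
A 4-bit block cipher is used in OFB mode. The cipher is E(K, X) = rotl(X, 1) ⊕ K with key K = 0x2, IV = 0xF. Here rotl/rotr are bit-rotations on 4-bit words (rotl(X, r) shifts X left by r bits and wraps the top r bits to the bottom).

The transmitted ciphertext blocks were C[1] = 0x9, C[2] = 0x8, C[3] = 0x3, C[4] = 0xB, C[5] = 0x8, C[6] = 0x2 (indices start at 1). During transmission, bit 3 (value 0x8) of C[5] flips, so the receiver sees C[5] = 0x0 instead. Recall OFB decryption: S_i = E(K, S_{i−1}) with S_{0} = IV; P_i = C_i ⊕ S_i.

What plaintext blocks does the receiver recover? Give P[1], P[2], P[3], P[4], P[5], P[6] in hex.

P[1] = 0x4, P[2] = 0x1, P[3] = 0x2, P[4] = 0xB, P[5] = 0x2, P[6] = 0x4

Only C[5] changed, to 0x0. In OFB, a change in C_i flips the same bit in P_i only; the keystream is unaffected. Decrypting the received ciphertext:
P[1]: S = E(K, 0xF) = 0xD; 0x9 ⊕ 0xD = 0x4.
P[2]: S = E(K, 0xD) = 0x9; 0x8 ⊕ 0x9 = 0x1.
P[3]: S = E(K, 0x9) = 0x1; 0x3 ⊕ 0x1 = 0x2.
P[4]: S = E(K, 0x1) = 0x0; 0xB ⊕ 0x0 = 0xB.
P[5]: S = E(K, 0x0) = 0x2; 0x0 ⊕ 0x2 = 0x2.
P[6]: S = E(K, 0x2) = 0x6; 0x2 ⊕ 0x6 = 0x4.
Blocks that differ from the original plaintext: P[5].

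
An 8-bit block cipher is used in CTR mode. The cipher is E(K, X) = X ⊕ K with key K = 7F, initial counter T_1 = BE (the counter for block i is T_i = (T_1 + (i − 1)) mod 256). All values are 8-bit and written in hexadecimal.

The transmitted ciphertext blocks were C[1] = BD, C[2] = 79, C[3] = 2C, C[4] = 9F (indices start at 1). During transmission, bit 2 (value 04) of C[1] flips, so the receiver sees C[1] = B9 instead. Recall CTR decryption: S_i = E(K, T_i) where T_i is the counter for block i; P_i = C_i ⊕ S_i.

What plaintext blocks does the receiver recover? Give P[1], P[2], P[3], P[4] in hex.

Only C[1] changed, to B9. In CTR, a change in C_i flips the same bit in P_i only; the keystream is unaffected. Decrypting the received ciphertext:
P[1]: T = BE, S = E(K, T) = C1; B9 ⊕ C1 = 78.
P[2]: T = BF, S = E(K, T) = C0; 79 ⊕ C0 = B9.
P[3]: T = C0, S = E(K, T) = BF; 2C ⊕ BF = 93.
P[4]: T = C1, S = E(K, T) = BE; 9F ⊕ BE = 21.
Blocks that differ from the original plaintext: P[1].

P[1] = 78, P[2] = B9, P[3] = 93, P[4] = 21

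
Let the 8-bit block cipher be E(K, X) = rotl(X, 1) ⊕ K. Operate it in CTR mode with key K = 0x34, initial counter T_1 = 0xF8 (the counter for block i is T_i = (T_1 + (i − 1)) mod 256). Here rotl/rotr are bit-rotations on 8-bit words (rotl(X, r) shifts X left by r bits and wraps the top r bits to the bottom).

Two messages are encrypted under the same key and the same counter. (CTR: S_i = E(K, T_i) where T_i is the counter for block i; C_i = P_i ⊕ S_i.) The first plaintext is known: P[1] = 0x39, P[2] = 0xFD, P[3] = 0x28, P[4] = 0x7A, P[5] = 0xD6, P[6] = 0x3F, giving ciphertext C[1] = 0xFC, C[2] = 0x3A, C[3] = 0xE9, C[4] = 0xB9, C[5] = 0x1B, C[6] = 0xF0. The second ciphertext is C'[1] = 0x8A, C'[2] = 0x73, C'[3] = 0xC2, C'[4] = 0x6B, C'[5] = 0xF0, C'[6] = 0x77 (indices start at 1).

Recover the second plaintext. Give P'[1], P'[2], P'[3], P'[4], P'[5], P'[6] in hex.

P'[1] = 0x4F, P'[2] = 0xB4, P'[3] = 0x03, P'[4] = 0xA8, P'[5] = 0x3D, P'[6] = 0xB8

In CTR with a reused counter, both messages share the same keystream S_i, so C_i ⊕ C'_i = P_i ⊕ P'_i and thus P'_i = P_i ⊕ C_i ⊕ C'_i.
P'[1]: 0x39 ⊕ 0xFC ⊕ 0x8A = 0x4F.
P'[2]: 0xFD ⊕ 0x3A ⊕ 0x73 = 0xB4.
P'[3]: 0x28 ⊕ 0xE9 ⊕ 0xC2 = 0x03.
P'[4]: 0x7A ⊕ 0xB9 ⊕ 0x6B = 0xA8.
P'[5]: 0xD6 ⊕ 0x1B ⊕ 0xF0 = 0x3D.
P'[6]: 0x3F ⊕ 0xF0 ⊕ 0x77 = 0xB8.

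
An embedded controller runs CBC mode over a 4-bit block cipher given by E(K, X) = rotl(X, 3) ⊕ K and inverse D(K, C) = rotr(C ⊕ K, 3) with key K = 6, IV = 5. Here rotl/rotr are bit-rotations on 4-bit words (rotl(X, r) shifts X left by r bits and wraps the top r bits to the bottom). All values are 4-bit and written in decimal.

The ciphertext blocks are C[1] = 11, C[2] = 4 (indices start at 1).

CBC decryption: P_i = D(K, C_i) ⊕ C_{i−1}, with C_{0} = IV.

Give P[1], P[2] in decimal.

P[1]: D(K, 11) = 11; 11 ⊕ 5 = 14.
P[2]: D(K, 4) = 4; 4 ⊕ 11 = 15.

P[1] = 14, P[2] = 15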